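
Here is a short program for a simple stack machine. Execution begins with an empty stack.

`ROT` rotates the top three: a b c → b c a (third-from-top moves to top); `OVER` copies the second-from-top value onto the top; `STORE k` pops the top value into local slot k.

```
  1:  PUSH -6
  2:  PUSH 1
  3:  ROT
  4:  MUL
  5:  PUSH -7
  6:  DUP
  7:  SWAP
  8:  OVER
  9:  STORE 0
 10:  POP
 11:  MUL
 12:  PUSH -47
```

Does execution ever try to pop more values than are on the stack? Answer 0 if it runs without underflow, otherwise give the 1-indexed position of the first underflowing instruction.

PUSH -6 : -6
PUSH 1  : -6 1
ROT  — needs 3 operands, stack has 2 → underflow

3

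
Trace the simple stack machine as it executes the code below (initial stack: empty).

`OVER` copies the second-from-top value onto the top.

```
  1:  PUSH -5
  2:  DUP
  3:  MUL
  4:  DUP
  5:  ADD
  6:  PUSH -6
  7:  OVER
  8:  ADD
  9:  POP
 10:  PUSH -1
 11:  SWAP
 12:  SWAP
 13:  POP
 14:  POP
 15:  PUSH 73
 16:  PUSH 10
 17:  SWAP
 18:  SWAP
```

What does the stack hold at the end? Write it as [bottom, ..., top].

[73, 10]

PUSH -5  [-5]
DUP      [-5, -5]
MUL      [25]
DUP      [25, 25]
ADD      [50]
PUSH -6  [50, -6]
OVER     [50, -6, 50]
ADD      [50, 44]
POP      [50]
PUSH -1  [50, -1]
SWAP     [-1, 50]
SWAP     [50, -1]
POP      [50]
POP      []
PUSH 73  [73]
PUSH 10  [73, 10]
SWAP     [10, 73]
SWAP     [73, 10]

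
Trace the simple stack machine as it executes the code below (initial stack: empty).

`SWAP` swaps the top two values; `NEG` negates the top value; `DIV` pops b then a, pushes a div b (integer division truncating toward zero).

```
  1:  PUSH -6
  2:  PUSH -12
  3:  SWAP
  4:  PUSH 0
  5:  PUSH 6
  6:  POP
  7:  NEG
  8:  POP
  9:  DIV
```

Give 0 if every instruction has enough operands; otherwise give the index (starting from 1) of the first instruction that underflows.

0

PUSH -6  : -6
PUSH -12 : -6 -12
SWAP     : -12 -6
PUSH 0   : -12 -6 0
PUSH 6   : -12 -6 0 6
POP      : -12 -6 0
NEG      : -12 -6 0
POP      : -12 -6
DIV      : 2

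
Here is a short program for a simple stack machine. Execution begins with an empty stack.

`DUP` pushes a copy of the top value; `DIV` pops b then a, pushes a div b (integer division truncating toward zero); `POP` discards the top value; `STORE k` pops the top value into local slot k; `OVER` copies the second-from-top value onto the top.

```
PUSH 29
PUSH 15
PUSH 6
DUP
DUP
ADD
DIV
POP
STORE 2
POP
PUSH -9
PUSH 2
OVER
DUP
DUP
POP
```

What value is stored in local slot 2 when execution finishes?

15

PUSH 29 → [29]
PUSH 15 → [29, 15]
PUSH 6  → [29, 15, 6]
DUP     → [29, 15, 6, 6]
DUP     → [29, 15, 6, 6, 6]
ADD     → [29, 15, 6, 12]
DIV     → [29, 15, 0]
POP     → [29, 15]
STORE 2 → [29]
POP     → []
PUSH -9 → [-9]
PUSH 2  → [-9, 2]
OVER    → [-9, 2, -9]
DUP     → [-9, 2, -9, -9]
DUP     → [-9, 2, -9, -9, -9]
POP     → [-9, 2, -9, -9]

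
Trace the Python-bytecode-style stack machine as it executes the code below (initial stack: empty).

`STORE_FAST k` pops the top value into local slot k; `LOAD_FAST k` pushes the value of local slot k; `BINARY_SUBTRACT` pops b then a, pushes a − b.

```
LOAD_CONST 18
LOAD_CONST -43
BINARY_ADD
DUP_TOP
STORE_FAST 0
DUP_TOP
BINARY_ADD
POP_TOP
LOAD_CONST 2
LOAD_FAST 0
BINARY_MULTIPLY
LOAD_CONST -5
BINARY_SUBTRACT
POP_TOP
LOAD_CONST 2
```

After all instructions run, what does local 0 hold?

LOAD_CONST 18   -> 18
LOAD_CONST -43  -> 18 -43
BINARY_ADD      -> -25
DUP_TOP         -> -25 -25
STORE_FAST 0    -> -25
DUP_TOP         -> -25 -25
BINARY_ADD      -> -50
POP_TOP         -> (empty)
LOAD_CONST 2    -> 2
LOAD_FAST 0     -> 2 -25
BINARY_MULTIPLY -> -50
LOAD_CONST -5   -> -50 -5
BINARY_SUBTRACT -> -45
POP_TOP         -> (empty)
LOAD_CONST 2    -> 2

-25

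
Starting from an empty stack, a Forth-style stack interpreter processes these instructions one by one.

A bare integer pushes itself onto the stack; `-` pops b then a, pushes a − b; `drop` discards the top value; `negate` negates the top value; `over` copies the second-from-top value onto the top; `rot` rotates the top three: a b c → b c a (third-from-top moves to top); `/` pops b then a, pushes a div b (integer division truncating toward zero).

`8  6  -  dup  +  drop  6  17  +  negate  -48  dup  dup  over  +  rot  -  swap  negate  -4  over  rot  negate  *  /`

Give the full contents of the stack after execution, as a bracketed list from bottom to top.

[-23, -48, 0]

8       8
6       8 6
-       2
dup     2 2
+       4
drop    (empty)
6       6
17      6 17
+       23
negate  -23
-48     -23 -48
dup     -23 -48 -48
dup     -23 -48 -48 -48
over    -23 -48 -48 -48 -48
+       -23 -48 -48 -96
rot     -23 -48 -96 -48
-       -23 -48 -48
swap    -23 -48 -48
negate  -23 -48 48
-4      -23 -48 48 -4
over    -23 -48 48 -4 48
rot     -23 -48 -4 48 48
negate  -23 -48 -4 48 -48
*       -23 -48 -4 -2304
/       -23 -48 0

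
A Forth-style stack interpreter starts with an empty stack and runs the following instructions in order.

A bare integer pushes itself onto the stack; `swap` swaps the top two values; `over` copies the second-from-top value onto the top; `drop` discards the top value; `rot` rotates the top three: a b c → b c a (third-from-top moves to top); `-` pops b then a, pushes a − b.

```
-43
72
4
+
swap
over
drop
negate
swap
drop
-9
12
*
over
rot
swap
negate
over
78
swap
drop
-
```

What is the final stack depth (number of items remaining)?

3

-43    → [-43]
72     → [-43, 72]
4      → [-43, 72, 4]
+      → [-43, 76]
swap   → [76, -43]
over   → [76, -43, 76]
drop   → [76, -43]
negate → [76, 43]
swap   → [43, 76]
drop   → [43]
-9     → [43, -9]
12     → [43, -9, 12]
*      → [43, -108]
over   → [43, -108, 43]
rot    → [-108, 43, 43]
swap   → [-108, 43, 43]
negate → [-108, 43, -43]
over   → [-108, 43, -43, 43]
78     → [-108, 43, -43, 43, 78]
swap   → [-108, 43, -43, 78, 43]
drop   → [-108, 43, -43, 78]
-      → [-108, 43, -121]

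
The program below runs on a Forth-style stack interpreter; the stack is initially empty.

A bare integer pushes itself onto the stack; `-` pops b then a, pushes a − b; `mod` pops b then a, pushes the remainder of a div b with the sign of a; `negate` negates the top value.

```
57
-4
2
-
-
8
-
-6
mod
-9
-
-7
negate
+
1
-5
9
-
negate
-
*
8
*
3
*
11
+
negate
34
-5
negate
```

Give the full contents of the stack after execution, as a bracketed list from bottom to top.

[5293, 34, 5]

57     -> 57
-4     -> 57 -4
2      -> 57 -4 2
-      -> 57 -6
-      -> 63
8      -> 63 8
-      -> 55
-6     -> 55 -6
mod    -> 1
-9     -> 1 -9
-      -> 10
-7     -> 10 -7
negate -> 10 7
+      -> 17
1      -> 17 1
-5     -> 17 1 -5
9      -> 17 1 -5 9
-      -> 17 1 -14
negate -> 17 1 14
-      -> 17 -13
*      -> -221
8      -> -221 8
*      -> -1768
3      -> -1768 3
*      -> -5304
11     -> -5304 11
+      -> -5293
negate -> 5293
34     -> 5293 34
-5     -> 5293 34 -5
negate -> 5293 34 5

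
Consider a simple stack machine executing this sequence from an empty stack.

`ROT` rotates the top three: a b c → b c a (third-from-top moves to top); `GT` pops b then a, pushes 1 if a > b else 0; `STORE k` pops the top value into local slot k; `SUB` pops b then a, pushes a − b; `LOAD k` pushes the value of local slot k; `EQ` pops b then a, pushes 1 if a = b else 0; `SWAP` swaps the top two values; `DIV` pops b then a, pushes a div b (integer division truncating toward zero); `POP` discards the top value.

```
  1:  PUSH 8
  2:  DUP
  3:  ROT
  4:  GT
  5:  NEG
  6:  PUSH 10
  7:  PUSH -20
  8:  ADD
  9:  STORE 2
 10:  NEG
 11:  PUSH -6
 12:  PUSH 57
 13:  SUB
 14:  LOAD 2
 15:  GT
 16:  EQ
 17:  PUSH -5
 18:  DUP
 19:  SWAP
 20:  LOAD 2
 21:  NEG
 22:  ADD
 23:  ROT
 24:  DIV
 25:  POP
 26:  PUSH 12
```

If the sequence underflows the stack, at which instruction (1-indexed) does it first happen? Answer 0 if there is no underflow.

PUSH 8  [8]
DUP     [8, 8]
ROT  — needs 3 operands, stack has 2 → underflow

3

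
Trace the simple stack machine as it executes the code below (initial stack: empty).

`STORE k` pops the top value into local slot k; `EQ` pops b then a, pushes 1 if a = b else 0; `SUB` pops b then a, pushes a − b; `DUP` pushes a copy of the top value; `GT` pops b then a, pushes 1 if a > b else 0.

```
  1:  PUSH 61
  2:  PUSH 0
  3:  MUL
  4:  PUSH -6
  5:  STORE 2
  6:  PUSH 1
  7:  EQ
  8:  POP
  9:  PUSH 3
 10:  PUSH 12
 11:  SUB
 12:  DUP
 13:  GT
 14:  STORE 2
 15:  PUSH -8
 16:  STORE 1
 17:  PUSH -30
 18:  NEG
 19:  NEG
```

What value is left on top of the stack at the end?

-30

PUSH 61  -> 61
PUSH 0   -> 61 0
MUL      -> 0
PUSH -6  -> 0 -6
STORE 2  -> 0
PUSH 1   -> 0 1
EQ       -> 0
POP      -> (empty)
PUSH 3   -> 3
PUSH 12  -> 3 12
SUB      -> -9
DUP      -> -9 -9
GT       -> 0
STORE 2  -> (empty)
PUSH -8  -> -8
STORE 1  -> (empty)
PUSH -30 -> -30
NEG      -> 30
NEG      -> -30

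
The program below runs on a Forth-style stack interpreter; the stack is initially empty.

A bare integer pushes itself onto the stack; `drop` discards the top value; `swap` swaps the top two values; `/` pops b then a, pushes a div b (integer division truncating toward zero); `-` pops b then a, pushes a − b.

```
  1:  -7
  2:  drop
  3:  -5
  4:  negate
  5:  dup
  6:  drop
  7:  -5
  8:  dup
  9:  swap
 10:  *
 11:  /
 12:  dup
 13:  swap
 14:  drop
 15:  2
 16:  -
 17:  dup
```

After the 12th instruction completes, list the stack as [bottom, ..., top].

[0, 0]

-7      [-7]
drop    []
-5      [-5]
negate  [5]
dup     [5, 5]
drop    [5]
-5      [5, -5]
dup     [5, -5, -5]
swap    [5, -5, -5]
*       [5, 25]
/       [0]
dup     [0, 0]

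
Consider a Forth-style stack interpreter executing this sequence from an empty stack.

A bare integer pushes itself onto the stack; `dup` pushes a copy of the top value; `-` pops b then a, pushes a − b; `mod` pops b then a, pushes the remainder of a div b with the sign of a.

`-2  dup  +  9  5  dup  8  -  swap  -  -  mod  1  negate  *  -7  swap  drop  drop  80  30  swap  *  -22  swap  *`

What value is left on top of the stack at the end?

-2      [-2]
dup     [-2, -2]
+       [-4]
9       [-4, 9]
5       [-4, 9, 5]
dup     [-4, 9, 5, 5]
8       [-4, 9, 5, 5, 8]
-       [-4, 9, 5, -3]
swap    [-4, 9, -3, 5]
-       [-4, 9, -8]
-       [-4, 17]
mod     [-4]
1       [-4, 1]
negate  [-4, -1]
*       [4]
-7      [4, -7]
swap    [-7, 4]
drop    [-7]
drop    []
80      [80]
30      [80, 30]
swap    [30, 80]
*       [2400]
-22     [2400, -22]
swap    [-22, 2400]
*       [-52800]

-52800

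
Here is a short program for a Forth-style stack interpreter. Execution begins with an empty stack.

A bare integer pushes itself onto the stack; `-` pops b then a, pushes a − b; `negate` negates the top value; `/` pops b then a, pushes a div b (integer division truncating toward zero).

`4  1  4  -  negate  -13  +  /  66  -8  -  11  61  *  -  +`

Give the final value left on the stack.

-597

4      : 4
1      : 4 1
4      : 4 1 4
-      : 4 -3
negate : 4 3
-13    : 4 3 -13
+      : 4 -10
/      : 0
66     : 0 66
-8     : 0 66 -8
-      : 0 74
11     : 0 74 11
61     : 0 74 11 61
*      : 0 74 671
-      : 0 -597
+      : -597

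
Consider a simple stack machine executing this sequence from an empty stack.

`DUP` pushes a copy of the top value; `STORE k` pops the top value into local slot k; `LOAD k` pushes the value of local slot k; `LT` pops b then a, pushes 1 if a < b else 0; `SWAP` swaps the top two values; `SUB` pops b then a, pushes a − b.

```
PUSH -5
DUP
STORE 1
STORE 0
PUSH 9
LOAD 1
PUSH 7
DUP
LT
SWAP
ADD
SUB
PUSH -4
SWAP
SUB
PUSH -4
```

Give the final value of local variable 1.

PUSH -5 → [-5]
DUP     → [-5, -5]
STORE 1 → [-5]
STORE 0 → []
PUSH 9  → [9]
LOAD 1  → [9, -5]
PUSH 7  → [9, -5, 7]
DUP     → [9, -5, 7, 7]
LT      → [9, -5, 0]
SWAP    → [9, 0, -5]
ADD     → [9, -5]
SUB     → [14]
PUSH -4 → [14, -4]
SWAP    → [-4, 14]
SUB     → [-18]
PUSH -4 → [-18, -4]

-5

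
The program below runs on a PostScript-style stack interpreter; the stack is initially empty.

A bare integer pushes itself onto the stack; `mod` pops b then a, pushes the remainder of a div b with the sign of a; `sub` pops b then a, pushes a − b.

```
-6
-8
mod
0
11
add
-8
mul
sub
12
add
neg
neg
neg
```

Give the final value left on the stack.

-94

-6  -> [-6]
-8  -> [-6, -8]
mod -> [-6]
0   -> [-6, 0]
11  -> [-6, 0, 11]
add -> [-6, 11]
-8  -> [-6, 11, -8]
mul -> [-6, -88]
sub -> [82]
12  -> [82, 12]
add -> [94]
neg -> [-94]
neg -> [94]
neg -> [-94]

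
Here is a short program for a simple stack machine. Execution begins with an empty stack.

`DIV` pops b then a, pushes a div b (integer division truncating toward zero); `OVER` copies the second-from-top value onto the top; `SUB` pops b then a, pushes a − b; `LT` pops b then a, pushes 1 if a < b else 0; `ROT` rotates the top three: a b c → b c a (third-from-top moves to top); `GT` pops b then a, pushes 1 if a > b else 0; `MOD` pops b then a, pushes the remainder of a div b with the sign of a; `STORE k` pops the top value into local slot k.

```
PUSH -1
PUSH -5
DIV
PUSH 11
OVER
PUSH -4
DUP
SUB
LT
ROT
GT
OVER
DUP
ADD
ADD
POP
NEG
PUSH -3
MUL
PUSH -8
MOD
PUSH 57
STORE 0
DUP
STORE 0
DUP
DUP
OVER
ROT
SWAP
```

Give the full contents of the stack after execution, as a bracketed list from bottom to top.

PUSH -1 -> -1
PUSH -5 -> -1 -5
DIV     -> 0
PUSH 11 -> 0 11
OVER    -> 0 11 0
PUSH -4 -> 0 11 0 -4
DUP     -> 0 11 0 -4 -4
SUB     -> 0 11 0 0
LT      -> 0 11 0
ROT     -> 11 0 0
GT      -> 11 0
OVER    -> 11 0 11
DUP     -> 11 0 11 11
ADD     -> 11 0 22
ADD     -> 11 22
POP     -> 11
NEG     -> -11
PUSH -3 -> -11 -3
MUL     -> 33
PUSH -8 -> 33 -8
MOD     -> 1
PUSH 57 -> 1 57
STORE 0 -> 1
DUP     -> 1 1
STORE 0 -> 1
DUP     -> 1 1
DUP     -> 1 1 1
OVER    -> 1 1 1 1
ROT     -> 1 1 1 1
SWAP    -> 1 1 1 1

[1, 1, 1, 1]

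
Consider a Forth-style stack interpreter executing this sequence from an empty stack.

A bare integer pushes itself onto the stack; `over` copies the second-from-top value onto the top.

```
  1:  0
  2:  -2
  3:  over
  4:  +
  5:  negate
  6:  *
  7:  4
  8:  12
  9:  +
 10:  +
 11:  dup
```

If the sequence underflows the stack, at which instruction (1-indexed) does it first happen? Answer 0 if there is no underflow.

0      -> 0
-2     -> 0 -2
over   -> 0 -2 0
+      -> 0 -2
negate -> 0 2
*      -> 0
4      -> 0 4
12     -> 0 4 12
+      -> 0 16
+      -> 16
dup    -> 16 16

0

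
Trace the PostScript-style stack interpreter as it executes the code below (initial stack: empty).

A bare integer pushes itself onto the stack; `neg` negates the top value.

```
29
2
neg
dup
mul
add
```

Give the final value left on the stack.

29  : 29
2   : 29 2
neg : 29 -2
dup : 29 -2 -2
mul : 29 4
add : 33

33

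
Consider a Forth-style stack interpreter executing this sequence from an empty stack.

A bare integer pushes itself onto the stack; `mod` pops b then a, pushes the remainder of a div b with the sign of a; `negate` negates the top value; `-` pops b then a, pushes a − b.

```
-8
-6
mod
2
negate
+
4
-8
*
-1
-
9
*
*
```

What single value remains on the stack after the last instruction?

-8     → -8
-6     → -8 -6
mod    → -2
2      → -2 2
negate → -2 -2
+      → -4
4      → -4 4
-8     → -4 4 -8
*      → -4 -32
-1     → -4 -32 -1
-      → -4 -31
9      → -4 -31 9
*      → -4 -279
*      → 1116

1116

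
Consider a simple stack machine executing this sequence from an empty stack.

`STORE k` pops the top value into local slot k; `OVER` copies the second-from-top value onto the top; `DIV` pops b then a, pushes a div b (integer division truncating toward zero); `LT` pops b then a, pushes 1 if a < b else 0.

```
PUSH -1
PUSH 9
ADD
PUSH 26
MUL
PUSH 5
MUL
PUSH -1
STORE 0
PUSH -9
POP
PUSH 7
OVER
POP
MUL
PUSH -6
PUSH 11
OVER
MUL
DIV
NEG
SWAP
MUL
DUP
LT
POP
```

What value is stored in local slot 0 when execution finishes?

-1

PUSH -1 → [-1]
PUSH 9  → [-1, 9]
ADD     → [8]
PUSH 26 → [8, 26]
MUL     → [208]
PUSH 5  → [208, 5]
MUL     → [1040]
PUSH -1 → [1040, -1]
STORE 0 → [1040]
PUSH -9 → [1040, -9]
POP     → [1040]
PUSH 7  → [1040, 7]
OVER    → [1040, 7, 1040]
POP     → [1040, 7]
MUL     → [7280]
PUSH -6 → [7280, -6]
PUSH 11 → [7280, -6, 11]
OVER    → [7280, -6, 11, -6]
MUL     → [7280, -6, -66]
DIV     → [7280, 0]
NEG     → [7280, 0]
SWAP    → [0, 7280]
MUL     → [0]
DUP     → [0, 0]
LT      → [0]
POP     → []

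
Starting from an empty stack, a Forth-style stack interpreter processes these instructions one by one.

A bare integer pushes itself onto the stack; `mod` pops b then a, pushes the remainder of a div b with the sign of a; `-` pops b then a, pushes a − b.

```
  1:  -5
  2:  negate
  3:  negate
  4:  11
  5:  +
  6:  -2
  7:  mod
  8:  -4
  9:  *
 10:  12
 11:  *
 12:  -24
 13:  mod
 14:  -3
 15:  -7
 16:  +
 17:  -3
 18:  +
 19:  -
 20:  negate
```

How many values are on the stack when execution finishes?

-5      [-5]
negate  [5]
negate  [-5]
11      [-5, 11]
+       [6]
-2      [6, -2]
mod     [0]
-4      [0, -4]
*       [0]
12      [0, 12]
*       [0]
-24     [0, -24]
mod     [0]
-3      [0, -3]
-7      [0, -3, -7]
+       [0, -10]
-3      [0, -10, -3]
+       [0, -13]
-       [13]
negate  [-13]

1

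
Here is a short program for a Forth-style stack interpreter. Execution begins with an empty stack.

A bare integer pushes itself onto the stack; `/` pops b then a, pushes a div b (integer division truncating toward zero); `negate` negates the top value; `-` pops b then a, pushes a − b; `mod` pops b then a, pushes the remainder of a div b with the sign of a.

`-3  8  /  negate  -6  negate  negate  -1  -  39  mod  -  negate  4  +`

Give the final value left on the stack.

-3      -3
8       -3 8
/       0
negate  0
-6      0 -6
negate  0 6
negate  0 -6
-1      0 -6 -1
-       0 -5
39      0 -5 39
mod     0 -5
-       5
negate  -5
4       -5 4
+       -1

-1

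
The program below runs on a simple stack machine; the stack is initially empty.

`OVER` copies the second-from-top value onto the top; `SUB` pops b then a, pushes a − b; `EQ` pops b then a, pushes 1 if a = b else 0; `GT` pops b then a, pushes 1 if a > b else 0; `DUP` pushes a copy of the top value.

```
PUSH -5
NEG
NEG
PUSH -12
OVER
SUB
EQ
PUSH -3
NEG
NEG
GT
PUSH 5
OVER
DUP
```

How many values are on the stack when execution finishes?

PUSH -5   [-5]
NEG       [5]
NEG       [-5]
PUSH -12  [-5, -12]
OVER      [-5, -12, -5]
SUB       [-5, -7]
EQ        [0]
PUSH -3   [0, -3]
NEG       [0, 3]
NEG       [0, -3]
GT        [1]
PUSH 5    [1, 5]
OVER      [1, 5, 1]
DUP       [1, 5, 1, 1]

4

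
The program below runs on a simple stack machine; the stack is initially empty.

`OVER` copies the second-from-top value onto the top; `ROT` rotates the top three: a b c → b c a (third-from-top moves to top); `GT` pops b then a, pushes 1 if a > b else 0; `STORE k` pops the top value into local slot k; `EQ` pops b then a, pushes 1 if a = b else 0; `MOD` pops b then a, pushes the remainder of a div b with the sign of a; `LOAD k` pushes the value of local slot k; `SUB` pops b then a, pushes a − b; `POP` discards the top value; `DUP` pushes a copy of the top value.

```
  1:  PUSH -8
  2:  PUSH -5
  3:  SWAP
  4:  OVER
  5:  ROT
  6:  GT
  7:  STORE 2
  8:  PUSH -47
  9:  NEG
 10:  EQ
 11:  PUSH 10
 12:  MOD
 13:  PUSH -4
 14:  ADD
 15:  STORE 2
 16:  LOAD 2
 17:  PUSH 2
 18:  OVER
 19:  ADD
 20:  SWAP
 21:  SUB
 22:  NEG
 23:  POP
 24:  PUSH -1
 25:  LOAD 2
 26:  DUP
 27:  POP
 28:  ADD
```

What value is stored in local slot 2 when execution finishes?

PUSH -8  → -8
PUSH -5  → -8 -5
SWAP     → -5 -8
OVER     → -5 -8 -5
ROT      → -8 -5 -5
GT       → -8 0
STORE 2  → -8
PUSH -47 → -8 -47
NEG      → -8 47
EQ       → 0
PUSH 10  → 0 10
MOD      → 0
PUSH -4  → 0 -4
ADD      → -4
STORE 2  → (empty)
LOAD 2   → -4
PUSH 2   → -4 2
OVER     → -4 2 -4
ADD      → -4 -2
SWAP     → -2 -4
SUB      → 2
NEG      → -2
POP      → (empty)
PUSH -1  → -1
LOAD 2   → -1 -4
DUP      → -1 -4 -4
POP      → -1 -4
ADD      → -5

-4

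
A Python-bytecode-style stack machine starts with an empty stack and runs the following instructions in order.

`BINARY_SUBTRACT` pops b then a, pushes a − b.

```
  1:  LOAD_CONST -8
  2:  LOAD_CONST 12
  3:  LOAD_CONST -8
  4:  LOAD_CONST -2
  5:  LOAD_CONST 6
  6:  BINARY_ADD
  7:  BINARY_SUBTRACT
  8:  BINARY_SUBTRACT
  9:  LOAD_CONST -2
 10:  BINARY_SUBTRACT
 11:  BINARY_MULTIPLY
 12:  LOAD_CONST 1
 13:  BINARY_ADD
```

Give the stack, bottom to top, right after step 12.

[-208, 1]

LOAD_CONST -8   : -8
LOAD_CONST 12   : -8 12
LOAD_CONST -8   : -8 12 -8
LOAD_CONST -2   : -8 12 -8 -2
LOAD_CONST 6    : -8 12 -8 -2 6
BINARY_ADD      : -8 12 -8 4
BINARY_SUBTRACT : -8 12 -12
BINARY_SUBTRACT : -8 24
LOAD_CONST -2   : -8 24 -2
BINARY_SUBTRACT : -8 26
BINARY_MULTIPLY : -208
LOAD_CONST 1    : -208 1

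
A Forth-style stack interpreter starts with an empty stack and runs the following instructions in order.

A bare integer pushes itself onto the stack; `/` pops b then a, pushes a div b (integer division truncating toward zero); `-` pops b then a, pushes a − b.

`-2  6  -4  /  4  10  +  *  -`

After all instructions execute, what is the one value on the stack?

12

-2 -> -2
6  -> -2 6
-4 -> -2 6 -4
/  -> -2 -1
4  -> -2 -1 4
10 -> -2 -1 4 10
+  -> -2 -1 14
*  -> -2 -14
-  -> 12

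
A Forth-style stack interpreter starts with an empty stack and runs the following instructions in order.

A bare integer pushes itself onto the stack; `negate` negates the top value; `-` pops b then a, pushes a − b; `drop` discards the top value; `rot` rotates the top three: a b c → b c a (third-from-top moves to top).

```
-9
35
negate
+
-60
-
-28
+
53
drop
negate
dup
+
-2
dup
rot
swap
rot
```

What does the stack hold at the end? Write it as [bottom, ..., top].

-9     -> -9
35     -> -9 35
negate -> -9 -35
+      -> -44
-60    -> -44 -60
-      -> 16
-28    -> 16 -28
+      -> -12
53     -> -12 53
drop   -> -12
negate -> 12
dup    -> 12 12
+      -> 24
-2     -> 24 -2
dup    -> 24 -2 -2
rot    -> -2 -2 24
swap   -> -2 24 -2
rot    -> 24 -2 -2

[24, -2, -2]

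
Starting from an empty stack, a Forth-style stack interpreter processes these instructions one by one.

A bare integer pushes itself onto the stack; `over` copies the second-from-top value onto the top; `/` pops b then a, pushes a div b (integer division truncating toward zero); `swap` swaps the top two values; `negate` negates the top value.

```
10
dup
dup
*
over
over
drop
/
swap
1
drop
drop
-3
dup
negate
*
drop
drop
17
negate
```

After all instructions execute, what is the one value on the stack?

10     -> [10]
dup    -> [10, 10]
dup    -> [10, 10, 10]
*      -> [10, 100]
over   -> [10, 100, 10]
over   -> [10, 100, 10, 100]
drop   -> [10, 100, 10]
/      -> [10, 10]
swap   -> [10, 10]
1      -> [10, 10, 1]
drop   -> [10, 10]
drop   -> [10]
-3     -> [10, -3]
dup    -> [10, -3, -3]
negate -> [10, -3, 3]
*      -> [10, -9]
drop   -> [10]
drop   -> []
17     -> [17]
negate -> [-17]

-17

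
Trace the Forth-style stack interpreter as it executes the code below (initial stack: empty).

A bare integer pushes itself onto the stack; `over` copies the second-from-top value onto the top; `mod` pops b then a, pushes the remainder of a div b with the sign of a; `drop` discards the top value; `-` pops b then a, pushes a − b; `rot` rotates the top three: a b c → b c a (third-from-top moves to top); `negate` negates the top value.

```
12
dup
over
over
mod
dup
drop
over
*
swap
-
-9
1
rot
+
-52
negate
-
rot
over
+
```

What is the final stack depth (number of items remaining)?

12      [12]
dup     [12, 12]
over    [12, 12, 12]
over    [12, 12, 12, 12]
mod     [12, 12, 0]
dup     [12, 12, 0, 0]
drop    [12, 12, 0]
over    [12, 12, 0, 12]
*       [12, 12, 0]
swap    [12, 0, 12]
-       [12, -12]
-9      [12, -12, -9]
1       [12, -12, -9, 1]
rot     [12, -9, 1, -12]
+       [12, -9, -11]
-52     [12, -9, -11, -52]
negate  [12, -9, -11, 52]
-       [12, -9, -63]
rot     [-9, -63, 12]
over    [-9, -63, 12, -63]
+       [-9, -63, -51]

3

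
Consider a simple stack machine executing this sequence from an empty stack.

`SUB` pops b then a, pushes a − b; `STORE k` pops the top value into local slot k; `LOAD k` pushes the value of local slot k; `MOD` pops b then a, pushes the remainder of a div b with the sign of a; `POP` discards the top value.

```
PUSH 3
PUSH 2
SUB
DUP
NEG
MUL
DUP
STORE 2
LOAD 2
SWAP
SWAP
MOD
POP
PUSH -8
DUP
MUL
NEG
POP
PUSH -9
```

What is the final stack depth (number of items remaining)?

PUSH 3  → [3]
PUSH 2  → [3, 2]
SUB     → [1]
DUP     → [1, 1]
NEG     → [1, -1]
MUL     → [-1]
DUP     → [-1, -1]
STORE 2 → [-1]
LOAD 2  → [-1, -1]
SWAP    → [-1, -1]
SWAP    → [-1, -1]
MOD     → [0]
POP     → []
PUSH -8 → [-8]
DUP     → [-8, -8]
MUL     → [64]
NEG     → [-64]
POP     → []
PUSH -9 → [-9]

1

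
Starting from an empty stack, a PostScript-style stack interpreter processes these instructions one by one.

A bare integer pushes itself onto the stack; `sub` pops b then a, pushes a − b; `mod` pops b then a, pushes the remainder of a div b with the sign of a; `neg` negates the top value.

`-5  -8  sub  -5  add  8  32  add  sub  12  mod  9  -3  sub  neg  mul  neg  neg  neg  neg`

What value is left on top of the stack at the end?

72

-5  -> [-5]
-8  -> [-5, -8]
sub -> [3]
-5  -> [3, -5]
add -> [-2]
8   -> [-2, 8]
32  -> [-2, 8, 32]
add -> [-2, 40]
sub -> [-42]
12  -> [-42, 12]
mod -> [-6]
9   -> [-6, 9]
-3  -> [-6, 9, -3]
sub -> [-6, 12]
neg -> [-6, -12]
mul -> [72]
neg -> [-72]
neg -> [72]
neg -> [-72]
neg -> [72]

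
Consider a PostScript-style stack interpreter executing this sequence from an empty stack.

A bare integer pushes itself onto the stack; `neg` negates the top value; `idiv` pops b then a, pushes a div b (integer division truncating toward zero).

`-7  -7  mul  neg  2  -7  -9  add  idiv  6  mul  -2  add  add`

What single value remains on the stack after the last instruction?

-51

-7   → -7
-7   → -7 -7
mul  → 49
neg  → -49
2    → -49 2
-7   → -49 2 -7
-9   → -49 2 -7 -9
add  → -49 2 -16
idiv → -49 0
6    → -49 0 6
mul  → -49 0
-2   → -49 0 -2
add  → -49 -2
add  → -51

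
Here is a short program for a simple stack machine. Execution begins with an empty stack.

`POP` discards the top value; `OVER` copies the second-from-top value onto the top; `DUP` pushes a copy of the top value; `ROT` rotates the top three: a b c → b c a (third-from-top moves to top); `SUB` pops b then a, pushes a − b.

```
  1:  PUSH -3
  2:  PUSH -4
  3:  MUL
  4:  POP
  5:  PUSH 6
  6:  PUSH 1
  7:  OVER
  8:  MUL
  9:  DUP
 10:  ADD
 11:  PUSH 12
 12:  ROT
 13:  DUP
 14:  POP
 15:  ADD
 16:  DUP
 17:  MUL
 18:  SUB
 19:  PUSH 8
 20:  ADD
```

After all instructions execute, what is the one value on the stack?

-304

PUSH -3 : -3
PUSH -4 : -3 -4
MUL     : 12
POP     : (empty)
PUSH 6  : 6
PUSH 1  : 6 1
OVER    : 6 1 6
MUL     : 6 6
DUP     : 6 6 6
ADD     : 6 12
PUSH 12 : 6 12 12
ROT     : 12 12 6
DUP     : 12 12 6 6
POP     : 12 12 6
ADD     : 12 18
DUP     : 12 18 18
MUL     : 12 324
SUB     : -312
PUSH 8  : -312 8
ADD     : -304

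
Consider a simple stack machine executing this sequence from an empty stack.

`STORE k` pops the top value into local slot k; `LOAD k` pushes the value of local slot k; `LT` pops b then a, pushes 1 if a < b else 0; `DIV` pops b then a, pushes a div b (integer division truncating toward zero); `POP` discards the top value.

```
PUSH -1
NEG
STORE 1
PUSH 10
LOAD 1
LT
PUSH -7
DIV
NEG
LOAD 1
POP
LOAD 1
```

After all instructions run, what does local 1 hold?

PUSH -1 → -1
NEG     → 1
STORE 1 → (empty)
PUSH 10 → 10
LOAD 1  → 10 1
LT      → 0
PUSH -7 → 0 -7
DIV     → 0
NEG     → 0
LOAD 1  → 0 1
POP     → 0
LOAD 1  → 0 1

1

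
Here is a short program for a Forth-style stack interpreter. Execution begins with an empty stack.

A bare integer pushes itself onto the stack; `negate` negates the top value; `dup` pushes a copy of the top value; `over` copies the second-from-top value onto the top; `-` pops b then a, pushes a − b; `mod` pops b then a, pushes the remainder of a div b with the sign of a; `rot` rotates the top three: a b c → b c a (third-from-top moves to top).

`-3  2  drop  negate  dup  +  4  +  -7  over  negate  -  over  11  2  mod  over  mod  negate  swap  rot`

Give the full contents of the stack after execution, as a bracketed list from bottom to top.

[10, -1, 10, 3]

-3     : [-3]
2      : [-3, 2]
drop   : [-3]
negate : [3]
dup    : [3, 3]
+      : [6]
4      : [6, 4]
+      : [10]
-7     : [10, -7]
over   : [10, -7, 10]
negate : [10, -7, -10]
-      : [10, 3]
over   : [10, 3, 10]
11     : [10, 3, 10, 11]
2      : [10, 3, 10, 11, 2]
mod    : [10, 3, 10, 1]
over   : [10, 3, 10, 1, 10]
mod    : [10, 3, 10, 1]
negate : [10, 3, 10, -1]
swap   : [10, 3, -1, 10]
rot    : [10, -1, 10, 3]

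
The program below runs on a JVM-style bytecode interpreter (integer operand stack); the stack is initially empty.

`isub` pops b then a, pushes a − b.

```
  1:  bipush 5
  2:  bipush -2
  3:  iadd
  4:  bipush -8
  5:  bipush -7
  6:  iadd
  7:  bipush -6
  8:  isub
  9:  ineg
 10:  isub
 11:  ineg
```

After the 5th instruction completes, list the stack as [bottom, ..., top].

[3, -8, -7]

bipush 5  → [5]
bipush -2 → [5, -2]
iadd      → [3]
bipush -8 → [3, -8]
bipush -7 → [3, -8, -7]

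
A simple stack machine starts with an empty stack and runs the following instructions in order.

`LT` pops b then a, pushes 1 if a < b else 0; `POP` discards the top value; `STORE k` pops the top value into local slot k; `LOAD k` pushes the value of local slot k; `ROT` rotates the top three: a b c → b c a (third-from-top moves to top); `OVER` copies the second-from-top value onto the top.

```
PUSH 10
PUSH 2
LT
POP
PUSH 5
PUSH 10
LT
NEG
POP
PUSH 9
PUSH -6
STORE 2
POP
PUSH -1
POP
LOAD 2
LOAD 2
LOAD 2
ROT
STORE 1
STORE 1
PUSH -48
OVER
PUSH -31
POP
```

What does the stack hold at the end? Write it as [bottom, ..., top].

[-6, -48, -6]

PUSH 10   [10]
PUSH 2    [10, 2]
LT        [0]
POP       []
PUSH 5    [5]
PUSH 10   [5, 10]
LT        [1]
NEG       [-1]
POP       []
PUSH 9    [9]
PUSH -6   [9, -6]
STORE 2   [9]
POP       []
PUSH -1   [-1]
POP       []
LOAD 2    [-6]
LOAD 2    [-6, -6]
LOAD 2    [-6, -6, -6]
ROT       [-6, -6, -6]
STORE 1   [-6, -6]
STORE 1   [-6]
PUSH -48  [-6, -48]
OVER      [-6, -48, -6]
PUSH -31  [-6, -48, -6, -31]
POP       [-6, -48, -6]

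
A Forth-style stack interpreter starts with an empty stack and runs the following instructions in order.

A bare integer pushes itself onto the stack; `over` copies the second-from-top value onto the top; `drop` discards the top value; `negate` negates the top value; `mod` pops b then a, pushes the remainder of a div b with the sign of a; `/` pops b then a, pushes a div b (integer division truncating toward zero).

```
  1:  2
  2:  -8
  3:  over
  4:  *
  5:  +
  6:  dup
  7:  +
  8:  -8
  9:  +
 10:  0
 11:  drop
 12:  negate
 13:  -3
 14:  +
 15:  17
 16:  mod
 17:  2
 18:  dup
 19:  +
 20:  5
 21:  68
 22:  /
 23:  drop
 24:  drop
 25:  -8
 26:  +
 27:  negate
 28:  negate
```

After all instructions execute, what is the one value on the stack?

8

2       2
-8      2 -8
over    2 -8 2
*       2 -16
+       -14
dup     -14 -14
+       -28
-8      -28 -8
+       -36
0       -36 0
drop    -36
negate  36
-3      36 -3
+       33
17      33 17
mod     16
2       16 2
dup     16 2 2
+       16 4
5       16 4 5
68      16 4 5 68
/       16 4 0
drop    16 4
drop    16
-8      16 -8
+       8
negate  -8
negate  8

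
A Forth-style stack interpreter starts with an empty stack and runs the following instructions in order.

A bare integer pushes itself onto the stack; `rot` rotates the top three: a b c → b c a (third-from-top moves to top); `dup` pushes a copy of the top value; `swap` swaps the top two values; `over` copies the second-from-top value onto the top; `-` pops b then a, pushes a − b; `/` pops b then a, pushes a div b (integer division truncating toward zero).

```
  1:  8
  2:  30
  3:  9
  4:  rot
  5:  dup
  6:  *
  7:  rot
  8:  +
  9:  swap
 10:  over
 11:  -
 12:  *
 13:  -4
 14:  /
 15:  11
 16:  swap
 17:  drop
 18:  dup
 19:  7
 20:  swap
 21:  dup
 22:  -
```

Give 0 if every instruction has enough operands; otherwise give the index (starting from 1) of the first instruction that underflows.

0

8    : 8
30   : 8 30
9    : 8 30 9
rot  : 30 9 8
dup  : 30 9 8 8
*    : 30 9 64
rot  : 9 64 30
+    : 9 94
swap : 94 9
over : 94 9 94
-    : 94 -85
*    : -7990
-4   : -7990 -4
/    : 1997
11   : 1997 11
swap : 11 1997
drop : 11
dup  : 11 11
7    : 11 11 7
swap : 11 7 11
dup  : 11 7 11 11
-    : 11 7 0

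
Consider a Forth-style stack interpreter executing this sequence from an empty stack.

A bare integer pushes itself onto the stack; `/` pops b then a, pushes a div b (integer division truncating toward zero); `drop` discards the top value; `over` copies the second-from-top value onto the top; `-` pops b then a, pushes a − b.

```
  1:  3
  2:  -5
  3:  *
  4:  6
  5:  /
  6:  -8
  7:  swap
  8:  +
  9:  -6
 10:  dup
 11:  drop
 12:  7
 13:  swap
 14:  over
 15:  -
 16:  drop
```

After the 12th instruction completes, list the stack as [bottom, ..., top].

[-10, -6, 7]

3    -> [3]
-5   -> [3, -5]
*    -> [-15]
6    -> [-15, 6]
/    -> [-2]
-8   -> [-2, -8]
swap -> [-8, -2]
+    -> [-10]
-6   -> [-10, -6]
dup  -> [-10, -6, -6]
drop -> [-10, -6]
7    -> [-10, -6, 7]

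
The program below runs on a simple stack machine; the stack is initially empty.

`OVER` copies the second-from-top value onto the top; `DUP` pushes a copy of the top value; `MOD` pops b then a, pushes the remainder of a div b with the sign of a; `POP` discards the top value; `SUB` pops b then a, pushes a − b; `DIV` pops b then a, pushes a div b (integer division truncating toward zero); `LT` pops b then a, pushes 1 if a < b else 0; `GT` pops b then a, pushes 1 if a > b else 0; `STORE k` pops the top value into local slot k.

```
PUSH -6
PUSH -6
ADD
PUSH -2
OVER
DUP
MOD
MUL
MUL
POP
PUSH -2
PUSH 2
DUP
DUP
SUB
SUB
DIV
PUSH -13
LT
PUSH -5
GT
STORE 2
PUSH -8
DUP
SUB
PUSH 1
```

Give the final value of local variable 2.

1

PUSH -6  -> [-6]
PUSH -6  -> [-6, -6]
ADD      -> [-12]
PUSH -2  -> [-12, -2]
OVER     -> [-12, -2, -12]
DUP      -> [-12, -2, -12, -12]
MOD      -> [-12, -2, 0]
MUL      -> [-12, 0]
MUL      -> [0]
POP      -> []
PUSH -2  -> [-2]
PUSH 2   -> [-2, 2]
DUP      -> [-2, 2, 2]
DUP      -> [-2, 2, 2, 2]
SUB      -> [-2, 2, 0]
SUB      -> [-2, 2]
DIV      -> [-1]
PUSH -13 -> [-1, -13]
LT       -> [0]
PUSH -5  -> [0, -5]
GT       -> [1]
STORE 2  -> []
PUSH -8  -> [-8]
DUP      -> [-8, -8]
SUB      -> [0]
PUSH 1   -> [0, 1]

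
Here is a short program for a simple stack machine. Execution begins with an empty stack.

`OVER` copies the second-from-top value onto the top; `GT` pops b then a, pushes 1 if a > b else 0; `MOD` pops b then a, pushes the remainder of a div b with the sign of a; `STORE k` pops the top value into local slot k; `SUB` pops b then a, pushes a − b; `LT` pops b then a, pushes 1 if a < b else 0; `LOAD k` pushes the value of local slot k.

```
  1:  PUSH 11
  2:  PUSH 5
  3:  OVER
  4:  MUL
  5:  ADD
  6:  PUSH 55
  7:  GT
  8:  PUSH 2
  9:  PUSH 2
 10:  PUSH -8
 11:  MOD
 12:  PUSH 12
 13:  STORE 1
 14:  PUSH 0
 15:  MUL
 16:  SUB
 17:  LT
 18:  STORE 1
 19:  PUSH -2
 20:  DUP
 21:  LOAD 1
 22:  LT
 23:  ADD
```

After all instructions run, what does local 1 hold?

1

PUSH 11 : [11]
PUSH 5  : [11, 5]
OVER    : [11, 5, 11]
MUL     : [11, 55]
ADD     : [66]
PUSH 55 : [66, 55]
GT      : [1]
PUSH 2  : [1, 2]
PUSH 2  : [1, 2, 2]
PUSH -8 : [1, 2, 2, -8]
MOD     : [1, 2, 2]
PUSH 12 : [1, 2, 2, 12]
STORE 1 : [1, 2, 2]
PUSH 0  : [1, 2, 2, 0]
MUL     : [1, 2, 0]
SUB     : [1, 2]
LT      : [1]
STORE 1 : []
PUSH -2 : [-2]
DUP     : [-2, -2]
LOAD 1  : [-2, -2, 1]
LT      : [-2, 1]
ADD     : [-1]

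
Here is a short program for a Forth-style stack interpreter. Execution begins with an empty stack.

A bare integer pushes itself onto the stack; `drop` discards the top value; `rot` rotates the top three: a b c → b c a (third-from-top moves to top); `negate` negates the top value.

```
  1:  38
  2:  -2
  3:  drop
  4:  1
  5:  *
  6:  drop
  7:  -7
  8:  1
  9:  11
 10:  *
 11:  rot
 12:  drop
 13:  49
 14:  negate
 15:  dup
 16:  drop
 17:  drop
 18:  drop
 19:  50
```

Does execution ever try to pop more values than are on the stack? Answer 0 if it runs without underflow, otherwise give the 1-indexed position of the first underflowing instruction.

11

38   → 38
-2   → 38 -2
drop → 38
1    → 38 1
*    → 38
drop → (empty)
-7   → -7
1    → -7 1
11   → -7 1 11
*    → -7 11
rot  — needs 3 operands, stack has 2 → underflow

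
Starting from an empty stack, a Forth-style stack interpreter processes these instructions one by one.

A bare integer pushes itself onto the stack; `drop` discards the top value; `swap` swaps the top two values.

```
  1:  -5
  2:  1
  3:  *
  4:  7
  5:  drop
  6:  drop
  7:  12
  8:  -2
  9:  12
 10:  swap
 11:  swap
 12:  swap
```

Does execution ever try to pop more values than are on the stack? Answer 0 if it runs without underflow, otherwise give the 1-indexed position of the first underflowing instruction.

0

-5   → [-5]
1    → [-5, 1]
*    → [-5]
7    → [-5, 7]
drop → [-5]
drop → []
12   → [12]
-2   → [12, -2]
12   → [12, -2, 12]
swap → [12, 12, -2]
swap → [12, -2, 12]
swap → [12, 12, -2]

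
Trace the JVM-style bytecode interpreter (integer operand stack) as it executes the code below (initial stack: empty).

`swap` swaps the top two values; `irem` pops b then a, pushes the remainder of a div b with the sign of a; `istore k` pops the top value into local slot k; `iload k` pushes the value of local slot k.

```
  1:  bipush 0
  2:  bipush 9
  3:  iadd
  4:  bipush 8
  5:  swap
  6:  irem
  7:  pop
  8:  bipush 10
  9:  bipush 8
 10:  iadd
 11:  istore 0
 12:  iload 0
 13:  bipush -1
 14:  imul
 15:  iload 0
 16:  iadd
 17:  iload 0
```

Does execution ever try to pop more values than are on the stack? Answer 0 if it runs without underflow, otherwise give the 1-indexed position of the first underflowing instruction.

bipush 0  → [0]
bipush 9  → [0, 9]
iadd      → [9]
bipush 8  → [9, 8]
swap      → [8, 9]
irem      → [8]
pop       → []
bipush 10 → [10]
bipush 8  → [10, 8]
iadd      → [18]
istore 0  → []
iload 0   → [18]
bipush -1 → [18, -1]
imul      → [-18]
iload 0   → [-18, 18]
iadd      → [0]
iload 0   → [0, 18]

0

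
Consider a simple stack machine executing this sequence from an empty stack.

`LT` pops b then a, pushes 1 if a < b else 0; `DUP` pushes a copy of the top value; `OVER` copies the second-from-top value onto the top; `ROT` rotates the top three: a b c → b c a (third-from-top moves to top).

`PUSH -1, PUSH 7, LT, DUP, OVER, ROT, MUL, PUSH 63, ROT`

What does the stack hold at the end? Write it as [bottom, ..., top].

PUSH -1 → [-1]
PUSH 7  → [-1, 7]
LT      → [1]
DUP     → [1, 1]
OVER    → [1, 1, 1]
ROT     → [1, 1, 1]
MUL     → [1, 1]
PUSH 63 → [1, 1, 63]
ROT     → [1, 63, 1]

[1, 63, 1]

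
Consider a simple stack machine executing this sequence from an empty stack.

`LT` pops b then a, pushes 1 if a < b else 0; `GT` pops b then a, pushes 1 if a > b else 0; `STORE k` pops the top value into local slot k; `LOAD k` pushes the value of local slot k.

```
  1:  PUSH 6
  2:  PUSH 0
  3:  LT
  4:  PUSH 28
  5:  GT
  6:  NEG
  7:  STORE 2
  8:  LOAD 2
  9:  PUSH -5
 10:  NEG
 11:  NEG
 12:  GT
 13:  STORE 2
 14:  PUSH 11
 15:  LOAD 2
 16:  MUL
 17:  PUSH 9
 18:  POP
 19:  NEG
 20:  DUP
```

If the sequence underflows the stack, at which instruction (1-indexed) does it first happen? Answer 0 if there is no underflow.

PUSH 6   [6]
PUSH 0   [6, 0]
LT       [0]
PUSH 28  [0, 28]
GT       [0]
NEG      [0]
STORE 2  []
LOAD 2   [0]
PUSH -5  [0, -5]
NEG      [0, 5]
NEG      [0, -5]
GT       [1]
STORE 2  []
PUSH 11  [11]
LOAD 2   [11, 1]
MUL      [11]
PUSH 9   [11, 9]
POP      [11]
NEG      [-11]
DUP      [-11, -11]

0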